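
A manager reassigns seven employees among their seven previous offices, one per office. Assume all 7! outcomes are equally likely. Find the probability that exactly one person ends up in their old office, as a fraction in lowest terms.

53/144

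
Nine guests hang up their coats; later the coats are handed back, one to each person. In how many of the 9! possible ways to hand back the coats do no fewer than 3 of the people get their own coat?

29143

Sum C(9,i)·!(9-i) for i = 3..9:
  i=3: C(9,3)·!6 = 84·265 = 22260
  i=4: C(9,4)·!5 = 126·44 = 5544
  i=5: C(9,5)·!4 = 126·9 = 1134
  i=6: C(9,6)·!3 = 84·2 = 168
  i=7: C(9,7)·!2 = 36·1 = 36
  i=8: C(9,8)·!1 = 9·0 = 0
  i=9: C(9,9)·!0 = 1·1 = 1
Total = 29143.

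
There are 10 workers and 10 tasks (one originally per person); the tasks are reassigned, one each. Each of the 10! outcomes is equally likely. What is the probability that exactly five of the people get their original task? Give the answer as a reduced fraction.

Favorable outcomes: C(10,5)·!5 = 252·44 = 11088.
Total outcomes: 10! = 3628800.
Probability = 11088/3628800 = 11/3600.

11/3600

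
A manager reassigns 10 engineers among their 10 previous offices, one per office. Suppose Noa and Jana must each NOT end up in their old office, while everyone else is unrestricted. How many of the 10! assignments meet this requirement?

2943360

Let A_j be the event that the j-th constrained one is fixed. By inclusion-exclusion over the 2 events:
Σ_{j=0}^{2} (-1)^j C(2,j)(10-j)!
= C(2,0)·10! - C(2,1)·9! + C(2,2)·8!
= 3628800 - 725760 + 40320
= 2943360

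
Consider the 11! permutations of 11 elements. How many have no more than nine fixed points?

Sum C(11,i)·!(11-i) for i = 0..9:
  i=0: C(11,0)·!11 = 1·14684570 = 14684570
  i=1: C(11,1)·!10 = 11·1334961 = 14684571
  i=2: C(11,2)·!9 = 55·133496 = 7342280
  i=3: C(11,3)·!8 = 165·14833 = 2447445
  i=4: C(11,4)·!7 = 330·1854 = 611820
  i=5: C(11,5)·!6 = 462·265 = 122430
  i=6: C(11,6)·!5 = 462·44 = 20328
  i=7: C(11,7)·!4 = 330·9 = 2970
  i=8: C(11,8)·!3 = 165·2 = 330
  i=9: C(11,9)·!2 = 55·1 = 55
Total = 39916799.

39916799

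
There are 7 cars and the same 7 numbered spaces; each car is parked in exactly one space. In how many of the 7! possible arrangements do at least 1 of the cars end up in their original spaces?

Sum C(7,i)·!(7-i) for i = 1..7:
  i=1: C(7,1)·!6 = 7·265 = 1855
  i=2: C(7,2)·!5 = 21·44 = 924
  i=3: C(7,3)·!4 = 35·9 = 315
  i=4: C(7,4)·!3 = 35·2 = 70
  i=5: C(7,5)·!2 = 21·1 = 21
  i=6: C(7,6)·!1 = 7·0 = 0
  i=7: C(7,7)·!0 = 1·1 = 1
Total = 3186.

3186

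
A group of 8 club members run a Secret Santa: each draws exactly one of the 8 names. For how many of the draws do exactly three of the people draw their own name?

2464

Choose which 3 of the 8 are fixed: C(8,3) = 56.
The remaining 5 must be deranged: !5 = 44.
Total: 56 × 44 = 2464.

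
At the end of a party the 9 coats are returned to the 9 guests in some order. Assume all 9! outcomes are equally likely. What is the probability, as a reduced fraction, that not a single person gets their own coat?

Favorable outcomes: !9 = 133496.
Total outcomes: 9! = 362880.
Probability = 133496/362880 = 16687/45360.

16687/45360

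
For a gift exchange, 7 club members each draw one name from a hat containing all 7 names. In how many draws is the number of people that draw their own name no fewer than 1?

3186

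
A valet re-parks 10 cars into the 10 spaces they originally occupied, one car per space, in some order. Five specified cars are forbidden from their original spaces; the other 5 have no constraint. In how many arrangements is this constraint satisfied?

Let A_j be the event that the j-th constrained one is fixed. By inclusion-exclusion over the 5 events:
Σ_{j=0}^{5} (-1)^j C(5,j)(10-j)!
= C(5,0)·10! - C(5,1)·9! + C(5,2)·8! - C(5,3)·7! + C(5,4)·6! - C(5,5)·5!
= 3628800 - 1814400 + 403200 - 50400 + 3600 - 120
= 2170680

2170680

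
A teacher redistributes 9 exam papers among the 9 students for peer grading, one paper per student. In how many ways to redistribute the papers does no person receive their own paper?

By inclusion-exclusion, !9 = Σ (-1)^k · 9!/k! for k=0..9
= 9! - 9!/1! + 9!/2! - 9!/3! + 9!/4! - 9!/5! + 9!/6! - 9!/7! + 9!/8! - 9!/9!
= 362880 - 362880 + 181440 - 60480 + 15120 - 3024 + 504 - 72 + 9 - 1
= 133496

133496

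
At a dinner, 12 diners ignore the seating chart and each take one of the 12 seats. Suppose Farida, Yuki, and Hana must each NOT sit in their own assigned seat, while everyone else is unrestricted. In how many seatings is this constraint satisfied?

369774720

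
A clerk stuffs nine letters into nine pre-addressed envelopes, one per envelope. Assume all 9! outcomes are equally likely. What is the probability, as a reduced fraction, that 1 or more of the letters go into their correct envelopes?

Favorable outcomes: Σ_{i≥1} C(9,i)·!(9-i) = 9·14833 + 36·1854 + 84·265 + 126·44 + 126·9 + 84·2 + 36·1 + 9·0 + 1·1 = 229384.
Total outcomes: 9! = 362880.
Probability = 229384/362880 = 28673/45360.

28673/45360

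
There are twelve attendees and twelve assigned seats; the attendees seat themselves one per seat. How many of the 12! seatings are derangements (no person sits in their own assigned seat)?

Use !n = (n-1)(!(n-1) + !(n-2)).
!12 = 11·(14684570 + 1334961) = 11·16019531 = 176214841

176214841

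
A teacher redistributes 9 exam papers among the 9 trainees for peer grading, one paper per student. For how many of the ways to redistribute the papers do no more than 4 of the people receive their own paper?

Sum C(9,i)·!(9-i) for i = 0..4:
  i=0: C(9,0)·!9 = 1·133496 = 133496
  i=1: C(9,1)·!8 = 9·14833 = 133497
  i=2: C(9,2)·!7 = 36·1854 = 66744
  i=3: C(9,3)·!6 = 84·265 = 22260
  i=4: C(9,4)·!5 = 126·44 = 5544
Total = 361541.

361541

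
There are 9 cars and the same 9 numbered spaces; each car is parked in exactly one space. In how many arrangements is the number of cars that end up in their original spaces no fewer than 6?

# with exactly i fixed is C(9,i)·!(9-i); sum over i=6..9:
  i=6: C(9,6)·!3 = 84·2 = 168
  i=7: C(9,7)·!2 = 36·1 = 36
  i=8: C(9,8)·!1 = 9·0 = 0
  i=9: C(9,9)·!0 = 1·1 = 1
Total = 205.

205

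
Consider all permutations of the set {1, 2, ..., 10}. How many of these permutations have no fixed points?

1334961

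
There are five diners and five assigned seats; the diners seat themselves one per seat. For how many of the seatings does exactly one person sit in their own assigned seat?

45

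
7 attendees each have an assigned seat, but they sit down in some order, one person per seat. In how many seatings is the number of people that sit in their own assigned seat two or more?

1331

Sum C(7,i)·!(7-i) for i = 2..7:
  i=2: C(7,2)·!5 = 21·44 = 924
  i=3: C(7,3)·!4 = 35·9 = 315
  i=4: C(7,4)·!3 = 35·2 = 70
  i=5: C(7,5)·!2 = 21·1 = 21
  i=6: C(7,6)·!1 = 7·0 = 0
  i=7: C(7,7)·!0 = 1·1 = 1
Total = 1331.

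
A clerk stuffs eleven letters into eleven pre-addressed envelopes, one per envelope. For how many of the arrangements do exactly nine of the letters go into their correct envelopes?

55

Pick the 9 fixed positions: C(11,9) = 55 ways.
The other 2 form a derangement: !2 = 1.
Total: 55 × 1 = 55.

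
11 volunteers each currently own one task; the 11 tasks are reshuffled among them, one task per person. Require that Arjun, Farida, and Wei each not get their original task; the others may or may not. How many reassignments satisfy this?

30078720

Let A_j be the event that the j-th constrained one is fixed. By inclusion-exclusion over the 3 events:
Σ_{j=0}^{3} (-1)^j C(3,j)(11-j)!
= C(3,0)·11! - C(3,1)·10! + C(3,2)·9! - C(3,3)·8!
= 39916800 - 10886400 + 1088640 - 40320
= 30078720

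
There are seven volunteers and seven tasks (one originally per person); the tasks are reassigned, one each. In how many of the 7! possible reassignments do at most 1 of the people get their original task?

3709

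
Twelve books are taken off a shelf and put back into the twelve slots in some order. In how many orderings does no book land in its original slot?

176214841

The subfactorial !12 = [12!/e] (nearest integer).
12! = 479001600, and 479001600/e ≈ 176214840.93, so !12 = 176214841.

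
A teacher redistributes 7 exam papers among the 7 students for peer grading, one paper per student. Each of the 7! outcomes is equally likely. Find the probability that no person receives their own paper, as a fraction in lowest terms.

103/280

Favorable outcomes: !7 = 1854.
Total outcomes: 7! = 5040.
Probability = 1854/5040 = 103/280.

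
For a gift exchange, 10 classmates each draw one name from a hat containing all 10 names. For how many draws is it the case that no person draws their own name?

1334961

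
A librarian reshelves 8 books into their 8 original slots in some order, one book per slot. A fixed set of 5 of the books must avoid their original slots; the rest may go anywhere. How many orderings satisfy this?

21234

Inclusion-exclusion on the 5 forbidden self-matches:
Σ_{j=0}^{5} (-1)^j C(5,j)(8-j)!
= C(5,0)·8! - C(5,1)·7! + C(5,2)·6! - C(5,3)·5! + C(5,4)·4! - C(5,5)·3!
= 40320 - 25200 + 7200 - 1200 + 120 - 6
= 21234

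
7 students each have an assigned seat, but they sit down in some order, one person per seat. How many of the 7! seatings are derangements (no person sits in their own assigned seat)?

1854

!7 is the nearest integer to 7!/e.
7! = 5040, and 5040/e ≈ 1854.11, so !7 = 1854.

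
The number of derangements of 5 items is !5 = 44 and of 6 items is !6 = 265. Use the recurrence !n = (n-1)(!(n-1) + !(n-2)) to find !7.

1854

!7 = (7-1)·(!6 + !5) = 6·(265 + 44) = 6·309 = 1854.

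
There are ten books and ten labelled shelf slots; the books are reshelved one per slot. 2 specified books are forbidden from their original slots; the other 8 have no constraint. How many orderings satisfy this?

2943360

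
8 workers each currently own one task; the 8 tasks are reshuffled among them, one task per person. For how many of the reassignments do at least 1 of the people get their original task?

25487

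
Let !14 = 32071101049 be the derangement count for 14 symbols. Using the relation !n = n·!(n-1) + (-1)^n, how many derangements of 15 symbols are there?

481066515734

!15 = 15·32071101049 - 1 = 481066515734.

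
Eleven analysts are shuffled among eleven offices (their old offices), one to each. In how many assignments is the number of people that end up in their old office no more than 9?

39916799

# with exactly i fixed is C(11,i)·!(11-i); sum over i=0..9:
  i=0: C(11,0)·!11 = 1·14684570 = 14684570
  i=1: C(11,1)·!10 = 11·1334961 = 14684571
  i=2: C(11,2)·!9 = 55·133496 = 7342280
  i=3: C(11,3)·!8 = 165·14833 = 2447445
  i=4: C(11,4)·!7 = 330·1854 = 611820
  i=5: C(11,5)·!6 = 462·265 = 122430
  i=6: C(11,6)·!5 = 462·44 = 20328
  i=7: C(11,7)·!4 = 330·9 = 2970
  i=8: C(11,8)·!3 = 165·2 = 330
  i=9: C(11,9)·!2 = 55·1 = 55
Total = 39916799.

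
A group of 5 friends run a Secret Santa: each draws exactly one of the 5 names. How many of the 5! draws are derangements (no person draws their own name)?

44

The subfactorial !5 = [5!/e] (nearest integer).
5! = 120, and 120/e ≈ 44.15, so !5 = 44.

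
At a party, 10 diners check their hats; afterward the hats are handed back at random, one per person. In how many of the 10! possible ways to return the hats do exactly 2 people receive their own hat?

Pick the 2 fixed positions: C(10,2) = 45 ways.
The remaining 8 must be deranged: !8 = 14833.
Total: 45 × 14833 = 667485.

667485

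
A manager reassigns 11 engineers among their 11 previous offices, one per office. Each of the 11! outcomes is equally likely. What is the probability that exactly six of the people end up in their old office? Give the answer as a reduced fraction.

11/21600

Favorable outcomes: C(11,6)·!5 = 462·44 = 20328.
Total outcomes: 11! = 39916800.
Probability = 20328/39916800 = 11/21600.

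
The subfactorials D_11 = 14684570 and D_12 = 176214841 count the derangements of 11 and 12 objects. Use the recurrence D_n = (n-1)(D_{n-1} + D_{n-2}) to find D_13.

2290792932

D_13 = (13-1)·(D_12 + D_11) = 12·(176214841 + 14684570) = 12·190899411 = 2290792932.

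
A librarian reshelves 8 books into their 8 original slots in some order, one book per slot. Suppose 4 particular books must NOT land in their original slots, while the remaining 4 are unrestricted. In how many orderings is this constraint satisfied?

24024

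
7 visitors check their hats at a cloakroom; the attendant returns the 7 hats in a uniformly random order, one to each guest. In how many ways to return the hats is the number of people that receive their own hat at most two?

Sum C(7,i)·!(7-i) for i = 0..2:
  i=0: C(7,0)·!7 = 1·1854 = 1854
  i=1: C(7,1)·!6 = 7·265 = 1855
  i=2: C(7,2)·!5 = 21·44 = 924
Total = 4633.

4633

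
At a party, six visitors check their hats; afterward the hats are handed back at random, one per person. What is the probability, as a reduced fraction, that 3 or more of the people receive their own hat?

Favorable outcomes: Σ_{i≥3} C(6,i)·!(6-i) = 20·2 + 15·1 + 6·0 + 1·1 = 56.
Total outcomes: 6! = 720.
Probability = 56/720 = 7/90.

7/90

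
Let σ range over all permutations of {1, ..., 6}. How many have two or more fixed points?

191

Sum C(6,i)·!(6-i) for i = 2..6:
  i=2: C(6,2)·!4 = 15·9 = 135
  i=3: C(6,3)·!3 = 20·2 = 40
  i=4: C(6,4)·!2 = 15·1 = 15
  i=5: C(6,5)·!1 = 6·0 = 0
  i=6: C(6,6)·!0 = 1·1 = 1
Total = 191.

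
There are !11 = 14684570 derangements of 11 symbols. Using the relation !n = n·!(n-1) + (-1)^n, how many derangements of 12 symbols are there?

176214841

!12 = 12·14684570 + 1 = 176214841.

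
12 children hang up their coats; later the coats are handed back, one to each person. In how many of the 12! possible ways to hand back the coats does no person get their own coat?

176214841

The subfactorial !12 = [12!/e] (nearest integer).
12! = 479001600, and 479001600/e ≈ 176214840.93, so !12 = 176214841.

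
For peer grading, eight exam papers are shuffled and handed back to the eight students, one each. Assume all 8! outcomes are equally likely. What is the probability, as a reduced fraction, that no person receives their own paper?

2119/5760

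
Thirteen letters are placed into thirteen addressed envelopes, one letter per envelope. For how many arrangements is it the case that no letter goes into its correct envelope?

2290792932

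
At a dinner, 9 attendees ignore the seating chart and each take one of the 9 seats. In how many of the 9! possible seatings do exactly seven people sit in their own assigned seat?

36

Pick the 7 fixed positions: C(9,7) = 36 ways.
The remaining 2 must be deranged: !2 = 1.
Total: 36 × 1 = 36.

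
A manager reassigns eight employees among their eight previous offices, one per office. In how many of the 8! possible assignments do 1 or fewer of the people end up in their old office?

29665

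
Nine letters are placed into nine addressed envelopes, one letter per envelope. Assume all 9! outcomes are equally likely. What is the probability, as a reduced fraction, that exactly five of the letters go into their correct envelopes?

1/320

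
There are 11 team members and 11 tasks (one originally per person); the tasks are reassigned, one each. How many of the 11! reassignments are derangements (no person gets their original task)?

14684570

!11 = 11! · Σ_{k=0}^{11} (-1)^k/k!
= 11! - 11!/1! + 11!/2! - 11!/3! + 11!/4! - 11!/5! + 11!/6! - 11!/7! + 11!/8! - 11!/9! + 11!/10! - 11!/11!
= 39916800 - 39916800 + 19958400 - 6652800 + 1663200 - 332640 + 55440 - 7920 + 990 - 110 + 11 - 1
= 14684570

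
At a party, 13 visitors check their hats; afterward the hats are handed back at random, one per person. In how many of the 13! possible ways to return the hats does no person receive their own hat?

2290792932

Recurrence: !13 = 12·(!12 + !11).
!13 = 12·(176214841 + 14684570) = 12·190899411 = 2290792932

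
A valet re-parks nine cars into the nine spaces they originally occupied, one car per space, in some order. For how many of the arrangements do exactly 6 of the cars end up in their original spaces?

168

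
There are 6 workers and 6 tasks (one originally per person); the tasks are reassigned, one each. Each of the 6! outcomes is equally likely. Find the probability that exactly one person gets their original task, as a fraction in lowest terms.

11/30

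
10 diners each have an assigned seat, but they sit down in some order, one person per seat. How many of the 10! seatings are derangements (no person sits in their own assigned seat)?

The subfactorial !10 = [10!/e] (nearest integer).
10! = 3628800, and 3628800/e ≈ 1334960.92, so !10 = 1334961.

1334961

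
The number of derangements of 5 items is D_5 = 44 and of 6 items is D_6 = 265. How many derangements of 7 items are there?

1854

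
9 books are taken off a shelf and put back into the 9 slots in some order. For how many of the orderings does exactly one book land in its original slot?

133497

Pick the single fixed position: C(9,1) = 9 ways.
The other 8 form a derangement: !8 = 14833.
Total: 9 × 14833 = 133497.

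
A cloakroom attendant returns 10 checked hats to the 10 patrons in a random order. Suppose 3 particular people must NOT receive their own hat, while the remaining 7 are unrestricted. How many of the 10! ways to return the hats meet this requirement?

Let A_j be the event that the j-th constrained one is fixed. By inclusion-exclusion over the 3 events:
Σ_{j=0}^{3} (-1)^j C(3,j)(10-j)!
= C(3,0)·10! - C(3,1)·9! + C(3,2)·8! - C(3,3)·7!
= 3628800 - 1088640 + 120960 - 5040
= 2656080

2656080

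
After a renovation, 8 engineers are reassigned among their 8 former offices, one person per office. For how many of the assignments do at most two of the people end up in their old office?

37085

Sum C(8,i)·!(8-i) for i = 0..2:
  i=0: C(8,0)·!8 = 1·14833 = 14833
  i=1: C(8,1)·!7 = 8·1854 = 14832
  i=2: C(8,2)·!6 = 28·265 = 7420
Total = 37085.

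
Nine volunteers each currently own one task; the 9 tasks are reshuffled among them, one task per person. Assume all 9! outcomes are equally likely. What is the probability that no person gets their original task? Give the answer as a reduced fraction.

16687/45360

Favorable outcomes: !9 = 133496.
Total outcomes: 9! = 362880.
Probability = 133496/362880 = 16687/45360.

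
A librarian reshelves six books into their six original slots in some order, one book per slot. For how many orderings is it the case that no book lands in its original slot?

!6 is the nearest integer to 6!/e.
6! = 720, and 720/e ≈ 264.87, so !6 = 265.

265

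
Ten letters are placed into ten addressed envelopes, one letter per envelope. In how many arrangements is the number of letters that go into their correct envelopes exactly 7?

Pick the 7 fixed positions: C(10,7) = 120 ways.
The remaining 3 must be deranged: !3 = 2.
Total: 120 × 2 = 240.

240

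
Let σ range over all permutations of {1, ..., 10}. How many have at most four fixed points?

3615536

Sum C(10,i)·!(10-i) for i = 0..4:
  i=0: C(10,0)·!10 = 1·1334961 = 1334961
  i=1: C(10,1)·!9 = 10·133496 = 1334960
  i=2: C(10,2)·!8 = 45·14833 = 667485
  i=3: C(10,3)·!7 = 120·1854 = 222480
  i=4: C(10,4)·!6 = 210·265 = 55650
Total = 3615536.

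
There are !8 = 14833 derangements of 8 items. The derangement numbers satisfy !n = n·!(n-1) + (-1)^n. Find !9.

133496

!9 = 9·14833 - 1 = 133496.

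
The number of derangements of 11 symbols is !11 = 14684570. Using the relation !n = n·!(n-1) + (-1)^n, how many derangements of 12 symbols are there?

176214841

!12 = 12·14684570 + 1 = 176214841.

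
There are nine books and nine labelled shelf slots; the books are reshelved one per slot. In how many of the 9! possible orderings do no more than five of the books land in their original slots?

362675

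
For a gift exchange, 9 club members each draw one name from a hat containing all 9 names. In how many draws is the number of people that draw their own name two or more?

95887

Sum C(9,i)·!(9-i) for i = 2..9:
  i=2: C(9,2)·!7 = 36·1854 = 66744
  i=3: C(9,3)·!6 = 84·265 = 22260
  i=4: C(9,4)·!5 = 126·44 = 5544
  i=5: C(9,5)·!4 = 126·9 = 1134
  i=6: C(9,6)·!3 = 84·2 = 168
  i=7: C(9,7)·!2 = 36·1 = 36
  i=8: C(9,8)·!1 = 9·0 = 0
  i=9: C(9,9)·!0 = 1·1 = 1
Total = 95887.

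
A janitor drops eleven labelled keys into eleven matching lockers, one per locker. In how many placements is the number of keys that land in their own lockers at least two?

10547659

# with exactly i fixed is C(11,i)·!(11-i); sum over i=2..11:
  i=2: C(11,2)·!9 = 55·133496 = 7342280
  i=3: C(11,3)·!8 = 165·14833 = 2447445
  i=4: C(11,4)·!7 = 330·1854 = 611820
  i=5: C(11,5)·!6 = 462·265 = 122430
  i=6: C(11,6)·!5 = 462·44 = 20328
  i=7: C(11,7)·!4 = 330·9 = 2970
  i=8: C(11,8)·!3 = 165·2 = 330
  i=9: C(11,9)·!2 = 55·1 = 55
  i=10: C(11,10)·!1 = 11·0 = 0
  i=11: C(11,11)·!0 = 1·1 = 1
Total = 10547659.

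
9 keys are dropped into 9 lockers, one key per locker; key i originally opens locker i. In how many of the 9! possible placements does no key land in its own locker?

133496

Recurrence: !9 = 8·(!8 + !7).
!9 = 8·(14833 + 1854) = 8·16687 = 133496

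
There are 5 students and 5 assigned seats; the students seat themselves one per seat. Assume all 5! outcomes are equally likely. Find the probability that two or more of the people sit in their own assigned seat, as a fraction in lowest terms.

31/120

Favorable outcomes: Σ_{i≥2} C(5,i)·!(5-i) = 10·2 + 10·1 + 5·0 + 1·1 = 31.
Total outcomes: 5! = 120.
Probability = 31/120 = 31/120.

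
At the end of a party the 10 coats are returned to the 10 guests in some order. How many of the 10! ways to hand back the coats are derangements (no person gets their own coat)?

The number of derangements of 10 is !10 = Σ_{k=0}^{10} (-1)^k·10!/k!
= 10! - 10!/1! + 10!/2! - 10!/3! + 10!/4! - 10!/5! + 10!/6! - 10!/7! + 10!/8! - 10!/9! + 10!/10!
= 3628800 - 3628800 + 1814400 - 604800 + 151200 - 30240 + 5040 - 720 + 90 - 10 + 1
= 1334961

1334961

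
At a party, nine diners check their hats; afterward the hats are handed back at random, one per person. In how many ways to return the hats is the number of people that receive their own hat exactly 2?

66744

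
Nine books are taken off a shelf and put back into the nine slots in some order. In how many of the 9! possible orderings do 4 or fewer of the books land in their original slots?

361541

# with exactly i fixed is C(9,i)·!(9-i); sum over i=0..4:
  i=0: C(9,0)·!9 = 1·133496 = 133496
  i=1: C(9,1)·!8 = 9·14833 = 133497
  i=2: C(9,2)·!7 = 36·1854 = 66744
  i=3: C(9,3)·!6 = 84·265 = 22260
  i=4: C(9,4)·!5 = 126·44 = 5544
Total = 361541.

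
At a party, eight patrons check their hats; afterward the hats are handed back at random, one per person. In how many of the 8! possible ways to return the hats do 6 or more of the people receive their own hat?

Sum C(8,i)·!(8-i) for i = 6..8:
  i=6: C(8,6)·!2 = 28·1 = 28
  i=7: C(8,7)·!1 = 8·0 = 0
  i=8: C(8,8)·!0 = 1·1 = 1
Total = 29.

29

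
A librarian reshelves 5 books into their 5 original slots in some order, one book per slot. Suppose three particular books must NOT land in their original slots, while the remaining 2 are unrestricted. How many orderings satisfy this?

Inclusion-exclusion on the 3 forbidden self-matches:
Σ_{j=0}^{3} (-1)^j C(3,j)(5-j)!
= C(3,0)·5! - C(3,1)·4! + C(3,2)·3! - C(3,3)·2!
= 120 - 72 + 18 - 2
= 64

64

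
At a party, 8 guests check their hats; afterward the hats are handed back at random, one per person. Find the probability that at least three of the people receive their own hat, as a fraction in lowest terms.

647/8064

Favorable outcomes: Σ_{i≥3} C(8,i)·!(8-i) = 56·44 + 70·9 + 56·2 + 28·1 + 8·0 + 1·1 = 3235.
Total outcomes: 8! = 40320.
Probability = 3235/40320 = 647/8064.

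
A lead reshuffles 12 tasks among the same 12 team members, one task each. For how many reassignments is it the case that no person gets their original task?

176214841

The number of derangements of 12 is !12 = Σ_{k=0}^{12} (-1)^k·12!/k!
= 12! - 12!/1! + 12!/2! - 12!/3! + 12!/4! - 12!/5! + 12!/6! - 12!/7! + 12!/8! - 12!/9! + 12!/10! - 12!/11! + 12!/12!
= 479001600 - 479001600 + 239500800 - 79833600 + 19958400 - 3991680 + 665280 - 95040 + 11880 - 1320 + 132 - 12 + 1
= 176214841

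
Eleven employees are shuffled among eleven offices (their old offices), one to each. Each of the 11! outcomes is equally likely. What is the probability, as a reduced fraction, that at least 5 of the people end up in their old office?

73057/19958400

Favorable outcomes: Σ_{i≥5} C(11,i)·!(11-i) = 462·265 + 462·44 + 330·9 + 165·2 + 55·1 + 11·0 + 1·1 = 146114.
Total outcomes: 11! = 39916800.
Probability = 146114/39916800 = 73057/19958400.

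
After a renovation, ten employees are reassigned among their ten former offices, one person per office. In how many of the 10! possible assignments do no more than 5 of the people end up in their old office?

3626624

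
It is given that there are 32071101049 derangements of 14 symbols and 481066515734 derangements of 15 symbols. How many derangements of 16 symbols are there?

!16 = (16-1)·(!15 + !14) = 15·(481066515734 + 32071101049) = 15·513137616783 = 7697064251745.

7697064251745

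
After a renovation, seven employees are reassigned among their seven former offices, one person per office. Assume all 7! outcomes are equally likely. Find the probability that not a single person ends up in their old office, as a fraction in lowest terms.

103/280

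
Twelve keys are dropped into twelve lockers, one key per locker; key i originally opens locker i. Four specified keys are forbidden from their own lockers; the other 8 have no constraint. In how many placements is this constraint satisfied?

Let A_j be the event that the j-th constrained one is fixed. By inclusion-exclusion over the 4 events:
Σ_{j=0}^{4} (-1)^j C(4,j)(12-j)!
= C(4,0)·12! - C(4,1)·11! + C(4,2)·10! - C(4,3)·9! + C(4,4)·8!
= 479001600 - 159667200 + 21772800 - 1451520 + 40320
= 339696000

339696000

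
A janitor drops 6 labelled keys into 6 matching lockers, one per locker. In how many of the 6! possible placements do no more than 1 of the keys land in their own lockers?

Sum C(6,i)·!(6-i) for i = 0..1:
  i=0: C(6,0)·!6 = 1·265 = 265
  i=1: C(6,1)·!5 = 6·44 = 264
Total = 529.

529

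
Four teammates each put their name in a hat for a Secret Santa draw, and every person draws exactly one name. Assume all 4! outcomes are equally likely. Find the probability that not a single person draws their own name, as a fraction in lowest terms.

3/8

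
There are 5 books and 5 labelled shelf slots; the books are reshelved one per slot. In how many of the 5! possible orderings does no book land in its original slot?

Recurrence: !5 = 5·!4 + (-1)^5.
!5 = 5·9 - 1 = 44

44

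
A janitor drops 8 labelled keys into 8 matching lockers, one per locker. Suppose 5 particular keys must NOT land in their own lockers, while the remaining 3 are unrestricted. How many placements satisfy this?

21234

Let A_j be the event that the j-th constrained one is fixed. By inclusion-exclusion over the 5 events:
Σ_{j=0}^{5} (-1)^j C(5,j)(8-j)!
= C(5,0)·8! - C(5,1)·7! + C(5,2)·6! - C(5,3)·5! + C(5,4)·4! - C(5,5)·3!
= 40320 - 25200 + 7200 - 1200 + 120 - 6
= 21234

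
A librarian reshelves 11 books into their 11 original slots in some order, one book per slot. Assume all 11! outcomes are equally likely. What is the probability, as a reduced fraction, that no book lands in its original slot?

1468457/3991680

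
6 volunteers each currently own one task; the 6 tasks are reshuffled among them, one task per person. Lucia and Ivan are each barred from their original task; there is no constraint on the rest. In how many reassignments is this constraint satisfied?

504

Inclusion-exclusion on the 2 forbidden self-matches:
Σ_{j=0}^{2} (-1)^j C(2,j)(6-j)!
= C(2,0)·6! - C(2,1)·5! + C(2,2)·4!
= 720 - 240 + 24
= 504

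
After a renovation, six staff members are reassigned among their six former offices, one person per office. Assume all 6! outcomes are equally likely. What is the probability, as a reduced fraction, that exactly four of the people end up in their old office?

1/48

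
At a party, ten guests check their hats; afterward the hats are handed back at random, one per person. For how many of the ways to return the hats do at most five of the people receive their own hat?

3626624

Sum C(10,i)·!(10-i) for i = 0..5:
  i=0: C(10,0)·!10 = 1·1334961 = 1334961
  i=1: C(10,1)·!9 = 10·133496 = 1334960
  i=2: C(10,2)·!8 = 45·14833 = 667485
  i=3: C(10,3)·!7 = 120·1854 = 222480
  i=4: C(10,4)·!6 = 210·265 = 55650
  i=5: C(10,5)·!5 = 252·44 = 11088
Total = 3626624.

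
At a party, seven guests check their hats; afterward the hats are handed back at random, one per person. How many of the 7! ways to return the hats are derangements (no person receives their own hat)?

Recurrence: !7 = 6·(!6 + !5).
!7 = 6·(265 + 44) = 6·309 = 1854

1854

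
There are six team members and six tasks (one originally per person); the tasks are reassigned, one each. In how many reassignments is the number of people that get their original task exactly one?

264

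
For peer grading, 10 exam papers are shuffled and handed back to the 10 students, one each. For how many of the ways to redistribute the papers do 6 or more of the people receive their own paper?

2176

Sum C(10,i)·!(10-i) for i = 6..10:
  i=6: C(10,6)·!4 = 210·9 = 1890
  i=7: C(10,7)·!3 = 120·2 = 240
  i=8: C(10,8)·!2 = 45·1 = 45
  i=9: C(10,9)·!1 = 10·0 = 0
  i=10: C(10,10)·!0 = 1·1 = 1
Total = 2176.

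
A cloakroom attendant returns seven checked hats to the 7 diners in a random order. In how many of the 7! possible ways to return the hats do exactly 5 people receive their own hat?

21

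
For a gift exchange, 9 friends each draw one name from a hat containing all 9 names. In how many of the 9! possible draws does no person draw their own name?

133496

!9 = 9! · Σ_{k=0}^{9} (-1)^k/k!
= 9! - 9!/1! + 9!/2! - 9!/3! + 9!/4! - 9!/5! + 9!/6! - 9!/7! + 9!/8! - 9!/9!
= 362880 - 362880 + 181440 - 60480 + 15120 - 3024 + 504 - 72 + 9 - 1
= 133496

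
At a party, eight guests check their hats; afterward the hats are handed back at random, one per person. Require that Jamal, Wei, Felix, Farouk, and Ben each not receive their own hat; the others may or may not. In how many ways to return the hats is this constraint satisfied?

21234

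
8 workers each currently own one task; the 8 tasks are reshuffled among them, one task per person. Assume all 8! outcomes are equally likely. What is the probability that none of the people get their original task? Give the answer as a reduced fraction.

2119/5760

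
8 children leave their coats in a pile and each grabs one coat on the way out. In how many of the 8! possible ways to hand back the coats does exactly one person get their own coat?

Choose which one of the 8 is fixed: C(8,1) = 8.
The other 7 form a derangement: !7 = 1854.
Total: 8 × 1854 = 14832.

14832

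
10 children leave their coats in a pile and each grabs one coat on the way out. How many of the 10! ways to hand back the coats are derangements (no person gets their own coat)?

1334961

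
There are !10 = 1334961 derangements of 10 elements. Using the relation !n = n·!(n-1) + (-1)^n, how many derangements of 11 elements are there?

!11 = 11·1334961 - 1 = 14684570.

14684570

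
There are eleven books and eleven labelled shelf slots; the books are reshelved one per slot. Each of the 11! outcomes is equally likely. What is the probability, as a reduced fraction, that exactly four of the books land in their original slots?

Favorable outcomes: C(11,4)·!7 = 330·1854 = 611820.
Total outcomes: 11! = 39916800.
Probability = 611820/39916800 = 103/6720.

103/6720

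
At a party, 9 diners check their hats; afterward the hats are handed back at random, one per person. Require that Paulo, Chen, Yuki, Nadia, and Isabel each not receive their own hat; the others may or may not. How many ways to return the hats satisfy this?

Let A_j be the event that the j-th constrained one is fixed. By inclusion-exclusion over the 5 events:
Σ_{j=0}^{5} (-1)^j C(5,j)(9-j)!
= C(5,0)·9! - C(5,1)·8! + C(5,2)·7! - C(5,3)·6! + C(5,4)·5! - C(5,5)·4!
= 362880 - 201600 + 50400 - 7200 + 600 - 24
= 205056

205056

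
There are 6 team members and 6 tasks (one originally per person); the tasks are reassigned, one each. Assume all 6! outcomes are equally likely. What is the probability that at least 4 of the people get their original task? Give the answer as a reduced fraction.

Favorable outcomes: Σ_{i≥4} C(6,i)·!(6-i) = 15·1 + 6·0 + 1·1 = 16.
Total outcomes: 6! = 720.
Probability = 16/720 = 1/45.

1/45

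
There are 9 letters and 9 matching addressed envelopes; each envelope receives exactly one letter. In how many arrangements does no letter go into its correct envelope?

133496

!9 is the nearest integer to 9!/e.
9! = 362880, and 362880/e ≈ 133496.09, so !9 = 133496.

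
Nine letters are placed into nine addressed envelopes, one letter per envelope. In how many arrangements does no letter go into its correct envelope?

133496

!9 = 9! · Σ_{k=0}^{9} (-1)^k/k!
= 9! - 9!/1! + 9!/2! - 9!/3! + 9!/4! - 9!/5! + 9!/6! - 9!/7! + 9!/8! - 9!/9!
= 362880 - 362880 + 181440 - 60480 + 15120 - 3024 + 504 - 72 + 9 - 1
= 133496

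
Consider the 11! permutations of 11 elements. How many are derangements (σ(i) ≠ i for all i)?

Recurrence: !11 = 10·(!10 + !9).
!11 = 10·(1334961 + 133496) = 10·1468457 = 14684570

14684570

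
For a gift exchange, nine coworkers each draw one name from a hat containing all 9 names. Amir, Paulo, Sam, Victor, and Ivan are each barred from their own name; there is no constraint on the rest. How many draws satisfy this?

Inclusion-exclusion on the 5 forbidden self-matches:
Σ_{j=0}^{5} (-1)^j C(5,j)(9-j)!
= C(5,0)·9! - C(5,1)·8! + C(5,2)·7! - C(5,3)·6! + C(5,4)·5! - C(5,5)·4!
= 362880 - 201600 + 50400 - 7200 + 600 - 24
= 205056

205056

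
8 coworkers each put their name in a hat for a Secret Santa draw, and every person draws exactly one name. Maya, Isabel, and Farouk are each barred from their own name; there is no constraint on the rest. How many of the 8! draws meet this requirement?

Inclusion-exclusion on the 3 forbidden self-matches:
Σ_{j=0}^{3} (-1)^j C(3,j)(8-j)!
= C(3,0)·8! - C(3,1)·7! + C(3,2)·6! - C(3,3)·5!
= 40320 - 15120 + 2160 - 120
= 27240

27240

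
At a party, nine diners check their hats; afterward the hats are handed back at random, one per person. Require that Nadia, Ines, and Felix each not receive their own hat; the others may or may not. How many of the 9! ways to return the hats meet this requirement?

256320

Let A_j be the event that the j-th constrained one is fixed. By inclusion-exclusion over the 3 events:
Σ_{j=0}^{3} (-1)^j C(3,j)(9-j)!
= C(3,0)·9! - C(3,1)·8! + C(3,2)·7! - C(3,3)·6!
= 362880 - 120960 + 15120 - 720
= 256320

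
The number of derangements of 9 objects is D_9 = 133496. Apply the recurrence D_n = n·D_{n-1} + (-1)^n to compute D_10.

D_10 = 10·133496 + 1 = 1334961.

1334961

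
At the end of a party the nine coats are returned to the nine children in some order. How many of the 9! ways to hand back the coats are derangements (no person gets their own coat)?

133496

The number of derangements of 9 is !9 = Σ_{k=0}^{9} (-1)^k·9!/k!
= 9! - 9!/1! + 9!/2! - 9!/3! + 9!/4! - 9!/5! + 9!/6! - 9!/7! + 9!/8! - 9!/9!
= 362880 - 362880 + 181440 - 60480 + 15120 - 3024 + 504 - 72 + 9 - 1
= 133496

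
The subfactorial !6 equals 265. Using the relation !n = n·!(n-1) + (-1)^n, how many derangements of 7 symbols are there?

1854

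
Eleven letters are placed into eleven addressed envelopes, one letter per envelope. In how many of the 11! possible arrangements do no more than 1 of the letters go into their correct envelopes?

29369141

# with exactly i fixed is C(11,i)·!(11-i); sum over i=0..1:
  i=0: C(11,0)·!11 = 1·14684570 = 14684570
  i=1: C(11,1)·!10 = 11·1334961 = 14684571
Total = 29369141.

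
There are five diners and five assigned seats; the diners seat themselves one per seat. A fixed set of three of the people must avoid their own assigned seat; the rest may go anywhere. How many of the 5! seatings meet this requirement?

64

Let A_j be the event that the j-th constrained one is fixed. By inclusion-exclusion over the 3 events:
Σ_{j=0}^{3} (-1)^j C(3,j)(5-j)!
= C(3,0)·5! - C(3,1)·4! + C(3,2)·3! - C(3,3)·2!
= 120 - 72 + 18 - 2
= 64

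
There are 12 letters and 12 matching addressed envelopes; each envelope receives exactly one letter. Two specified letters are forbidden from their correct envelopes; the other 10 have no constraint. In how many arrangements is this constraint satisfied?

Inclusion-exclusion on the 2 forbidden self-matches:
Σ_{j=0}^{2} (-1)^j C(2,j)(12-j)!
= C(2,0)·12! - C(2,1)·11! + C(2,2)·10!
= 479001600 - 79833600 + 3628800
= 402796800

402796800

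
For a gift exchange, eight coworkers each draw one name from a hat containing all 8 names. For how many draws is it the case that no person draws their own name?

14833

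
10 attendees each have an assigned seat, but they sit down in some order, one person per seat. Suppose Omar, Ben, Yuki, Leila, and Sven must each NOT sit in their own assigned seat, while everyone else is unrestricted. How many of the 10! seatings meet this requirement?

Let A_j be the event that the j-th constrained one is fixed. By inclusion-exclusion over the 5 events:
Σ_{j=0}^{5} (-1)^j C(5,j)(10-j)!
= C(5,0)·10! - C(5,1)·9! + C(5,2)·8! - C(5,3)·7! + C(5,4)·6! - C(5,5)·5!
= 3628800 - 1814400 + 403200 - 50400 + 3600 - 120
= 2170680

2170680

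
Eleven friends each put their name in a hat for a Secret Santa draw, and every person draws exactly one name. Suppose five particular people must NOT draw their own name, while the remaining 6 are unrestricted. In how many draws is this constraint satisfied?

25022880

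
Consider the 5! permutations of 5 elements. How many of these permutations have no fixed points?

!5 is the nearest integer to 5!/e.
5! = 120, and 120/e ≈ 44.15, so !5 = 44.

44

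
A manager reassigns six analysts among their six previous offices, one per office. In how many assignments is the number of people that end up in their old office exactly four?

Choose which 4 of the 6 are fixed: C(6,4) = 15.
The other 2 form a derangement: !2 = 1.
Total: 15 × 1 = 15.

15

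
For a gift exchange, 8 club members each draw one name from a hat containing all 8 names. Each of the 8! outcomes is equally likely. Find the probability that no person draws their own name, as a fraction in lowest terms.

2119/5760

Favorable outcomes: !8 = 14833.
Total outcomes: 8! = 40320.
Probability = 14833/40320 = 2119/5760.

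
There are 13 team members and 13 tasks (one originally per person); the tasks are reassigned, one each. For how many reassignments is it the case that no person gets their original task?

!13 is the nearest integer to 13!/e.
13! = 6227020800, and 6227020800/e ≈ 2290792932.07, so !13 = 2290792932.

2290792932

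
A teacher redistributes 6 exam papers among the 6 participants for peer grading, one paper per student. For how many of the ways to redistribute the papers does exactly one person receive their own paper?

264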